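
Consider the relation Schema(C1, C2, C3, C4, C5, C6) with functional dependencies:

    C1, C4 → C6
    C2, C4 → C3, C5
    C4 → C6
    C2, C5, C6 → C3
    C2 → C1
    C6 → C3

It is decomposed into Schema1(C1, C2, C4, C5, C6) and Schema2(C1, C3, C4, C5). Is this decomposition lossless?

Common attributes: Schema1 ∩ Schema2 = {C1, C4, C5}.
Closure of {C1, C4, C5}: C1, C4 → C6 applies, adding C6; C6 → C3 applies, adding C3. So (C1, C4, C5)⁺ = {C1, C3, C4, C5, C6}.
This closure contains every attribute of Schema2, so Schema1 ∩ Schema2 → Schema2. The join is lossless.

Yes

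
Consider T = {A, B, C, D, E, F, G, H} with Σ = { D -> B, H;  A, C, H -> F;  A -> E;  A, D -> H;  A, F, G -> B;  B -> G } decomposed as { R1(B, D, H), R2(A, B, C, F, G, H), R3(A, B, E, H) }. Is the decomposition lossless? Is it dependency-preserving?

lossy but dependency-preserving

Lossless test (chase): Rows 2 and 3 agree on A; apply A→E and equate their E entries. Rows 1 and 2 agree on B; apply B→G and equate their G entries. Rows 1 and 3 agree on B; apply B→G and equate their G entries. No row becomes fully distinguished — the join is lossy.
Dependency preservation: A, D → H is not contained in any single fragment, but the restricted closure of its left-hand side across the fragments still reaches the right-hand side; the remaining FDs each lie inside some fragment. All dependencies are preserved.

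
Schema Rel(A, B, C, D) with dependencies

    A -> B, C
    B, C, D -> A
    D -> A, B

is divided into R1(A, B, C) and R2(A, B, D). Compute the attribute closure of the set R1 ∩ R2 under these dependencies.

R1 ∩ R2 = {A, B}.
A → B, C applies, adding C
Closure: {A, B, C}.

A, B, C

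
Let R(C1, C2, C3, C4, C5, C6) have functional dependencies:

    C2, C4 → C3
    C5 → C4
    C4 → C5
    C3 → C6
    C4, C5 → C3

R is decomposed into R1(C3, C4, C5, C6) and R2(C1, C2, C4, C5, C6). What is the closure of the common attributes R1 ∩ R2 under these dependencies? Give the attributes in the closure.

R1 ∩ R2 = {C4, C5, C6}.
C4, C5 → C3 applies, adding C3
Closure: {C3, C4, C5, C6}.

C3, C4, C5, C6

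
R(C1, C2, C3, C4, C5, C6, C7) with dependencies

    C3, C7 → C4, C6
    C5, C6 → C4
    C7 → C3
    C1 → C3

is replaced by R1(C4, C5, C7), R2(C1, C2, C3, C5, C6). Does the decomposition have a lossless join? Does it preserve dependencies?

Lossless test: (C5)⁺ = {C5}, which is a superkey of neither fragment — lossy.
Dependency preservation: the restricted closure of {C3, C7} across the fragments never reaches {C4, C6}, so C3, C7 → C4, C6 cannot be enforced without a join — not preserved.

lossy and not dependency-preserving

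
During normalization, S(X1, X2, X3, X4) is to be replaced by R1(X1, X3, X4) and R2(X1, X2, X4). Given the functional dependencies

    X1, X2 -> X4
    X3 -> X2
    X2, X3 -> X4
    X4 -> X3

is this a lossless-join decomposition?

Yes

Common attributes: R1 ∩ R2 = {X1, X4}.
Closure of {X1, X4}: X4 → X3 applies, adding X3; X3 → X2 applies, adding X2. So (X1, X4)⁺ = {X1, X2, X3, X4}.
This closure contains every attribute of R1, so R1 ∩ R2 → R1. The join is lossless.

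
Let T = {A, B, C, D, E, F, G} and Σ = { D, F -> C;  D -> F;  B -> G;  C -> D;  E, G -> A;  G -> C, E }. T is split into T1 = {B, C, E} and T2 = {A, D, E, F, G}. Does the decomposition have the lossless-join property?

Common attributes: T1 ∩ T2 = {E}.
No dependency enlarges {E}, so (E)⁺ = {E}.
The closure contains neither all of T1 = {B, C, E} nor all of T2 = {A, D, E, F, G}, so the common attributes are not a superkey of either fragment. The join is lossy.

No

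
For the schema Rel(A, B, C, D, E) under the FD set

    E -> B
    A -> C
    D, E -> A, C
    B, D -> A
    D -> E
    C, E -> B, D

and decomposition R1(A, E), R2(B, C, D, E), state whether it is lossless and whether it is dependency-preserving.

lossy and not dependency-preserving

Lossless test: (E)⁺ = {B, E}, which is a superkey of neither fragment — lossy.
Dependency preservation: the restricted closure of {A} across the fragments never reaches {C}, so A → C cannot be enforced without a join — not preserved.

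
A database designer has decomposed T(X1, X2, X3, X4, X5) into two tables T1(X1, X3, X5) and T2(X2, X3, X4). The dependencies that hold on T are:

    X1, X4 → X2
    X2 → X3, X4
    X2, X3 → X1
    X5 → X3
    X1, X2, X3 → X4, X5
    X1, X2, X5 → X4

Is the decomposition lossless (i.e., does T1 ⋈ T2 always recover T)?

Common attributes: T1 ∩ T2 = {X3}.
No dependency enlarges {X3}, so (X3)⁺ = {X3}.
The closure contains neither all of T1 = {X1, X3, X5} nor all of T2 = {X2, X3, X4}, so the common attributes are not a superkey of either fragment. The join is lossy.

No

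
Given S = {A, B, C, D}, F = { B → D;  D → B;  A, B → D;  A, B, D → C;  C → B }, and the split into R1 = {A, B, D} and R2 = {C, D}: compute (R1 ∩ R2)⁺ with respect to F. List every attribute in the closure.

B, D

R1 ∩ R2 = {D}.
D → B applies, adding B
Closure: {B, D}.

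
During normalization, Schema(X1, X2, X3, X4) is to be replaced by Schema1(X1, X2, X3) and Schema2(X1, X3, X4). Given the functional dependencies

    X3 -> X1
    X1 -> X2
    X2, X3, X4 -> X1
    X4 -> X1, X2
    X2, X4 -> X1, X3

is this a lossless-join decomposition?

Common attributes: Schema1 ∩ Schema2 = {X1, X3}.
Closure of {X1, X3}: X1 → X2 applies, adding X2. So (X1, X3)⁺ = {X1, X2, X3}.
This closure contains every attribute of Schema1, so Schema1 ∩ Schema2 → Schema1. The join is lossless.

Yes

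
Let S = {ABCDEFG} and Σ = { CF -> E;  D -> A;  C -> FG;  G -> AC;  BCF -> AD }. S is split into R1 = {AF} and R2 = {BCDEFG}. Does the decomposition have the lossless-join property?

No

Common attributes: R1 ∩ R2 = {F}.
No dependency enlarges {F}, so (F)⁺ = {F}.
The closure contains neither all of R1 = {AF} nor all of R2 = {BCDEFG}, so the common attributes are not a superkey of either fragment. The join is lossy.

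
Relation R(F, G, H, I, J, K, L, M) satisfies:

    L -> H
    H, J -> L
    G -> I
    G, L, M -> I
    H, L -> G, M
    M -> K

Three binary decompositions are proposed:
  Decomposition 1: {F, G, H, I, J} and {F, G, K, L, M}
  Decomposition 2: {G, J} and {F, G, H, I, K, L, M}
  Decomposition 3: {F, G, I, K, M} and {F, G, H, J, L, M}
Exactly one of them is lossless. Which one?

Decomposition 3

Decomposition 1: common = {F, G}, closure = {F, G, I} → lossy.
Decomposition 2: common = {G}, closure = {G, I} → lossy.
Decomposition 3: common = {F, G, M}, closure = {F, G, I, K, M} → lossless.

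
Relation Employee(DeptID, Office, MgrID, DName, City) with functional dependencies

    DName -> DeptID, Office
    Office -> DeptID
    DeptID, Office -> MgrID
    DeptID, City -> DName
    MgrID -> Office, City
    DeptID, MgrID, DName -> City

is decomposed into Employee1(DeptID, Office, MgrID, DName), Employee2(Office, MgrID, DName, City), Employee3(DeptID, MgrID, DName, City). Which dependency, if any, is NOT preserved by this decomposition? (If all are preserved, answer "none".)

none

DName → DeptID, Office lies within Employee1.
Office → DeptID lies within Employee1.
DeptID, Office → MgrID lies within Employee1.
DeptID, City → DName lies within Employee3.
MgrID → Office, City lies within Employee2.
DeptID, MgrID, DName → City lies within Employee3.
Every dependency is enforceable on the fragments, so the decomposition is dependency-preserving.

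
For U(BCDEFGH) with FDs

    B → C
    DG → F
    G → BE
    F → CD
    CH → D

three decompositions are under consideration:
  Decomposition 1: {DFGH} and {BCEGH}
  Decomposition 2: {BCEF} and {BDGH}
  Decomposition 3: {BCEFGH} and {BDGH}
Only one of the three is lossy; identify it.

Decomposition 2

Decomposition 1: common = {GH}, closure = {BCDEFGH} → lossless.
Decomposition 2: common = {B}, closure = {BC} → lossy.
Decomposition 3: common = {BGH}, closure = {BCDEFGH} → lossless.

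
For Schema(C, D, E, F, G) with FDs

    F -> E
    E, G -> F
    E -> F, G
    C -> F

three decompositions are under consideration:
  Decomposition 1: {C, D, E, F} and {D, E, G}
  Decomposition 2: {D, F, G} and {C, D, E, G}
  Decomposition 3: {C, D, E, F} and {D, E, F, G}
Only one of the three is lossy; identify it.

Decomposition 1: common = {D, E}, closure = {D, E, F, G} → lossless.
Decomposition 2: common = {D, G}, closure = {D, G} → lossy.
Decomposition 3: common = {D, E, F}, closure = {D, E, F, G} → lossless.

Decomposition 2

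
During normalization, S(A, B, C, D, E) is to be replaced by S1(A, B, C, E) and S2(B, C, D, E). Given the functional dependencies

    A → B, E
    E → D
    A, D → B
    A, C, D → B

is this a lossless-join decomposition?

Yes

Common attributes: S1 ∩ S2 = {B, C, E}.
Closure of {B, C, E}: E → D applies, adding D. So (B, C, E)⁺ = {B, C, D, E}.
This closure contains every attribute of S2, so S1 ∩ S2 → S2. The join is lossless.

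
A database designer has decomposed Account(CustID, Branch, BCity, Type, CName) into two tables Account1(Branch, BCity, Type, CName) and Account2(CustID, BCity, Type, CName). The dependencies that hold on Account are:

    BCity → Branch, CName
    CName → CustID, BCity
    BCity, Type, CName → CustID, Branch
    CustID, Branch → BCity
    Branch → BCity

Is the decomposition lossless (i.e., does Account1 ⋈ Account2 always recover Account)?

Yes

Common attributes: Account1 ∩ Account2 = {BCity, Type, CName}.
Closure of {BCity, Type, CName}: BCity → Branch, CName applies, adding Branch; CName → CustID, BCity applies, adding CustID. So (BCity, Type, CName)⁺ = {CustID, Branch, BCity, Type, CName}.
This closure contains every attribute of Account1, so Account1 ∩ Account2 → Account1. The join is lossless.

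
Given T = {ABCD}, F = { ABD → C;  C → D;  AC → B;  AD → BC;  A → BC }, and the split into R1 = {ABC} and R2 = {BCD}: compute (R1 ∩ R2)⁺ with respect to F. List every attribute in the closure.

R1 ∩ R2 = {BC}.
C → D applies, adding D
Closure: {BCD}.

BCD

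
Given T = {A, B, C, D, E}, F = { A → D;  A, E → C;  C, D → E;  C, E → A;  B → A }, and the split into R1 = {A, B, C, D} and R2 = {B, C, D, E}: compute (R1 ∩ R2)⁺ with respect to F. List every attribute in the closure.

R1 ∩ R2 = {B, C, D}.
C, D → E applies, adding E
C, E → A applies, adding A
Closure: {A, B, C, D, E}.

A, B, C, D, E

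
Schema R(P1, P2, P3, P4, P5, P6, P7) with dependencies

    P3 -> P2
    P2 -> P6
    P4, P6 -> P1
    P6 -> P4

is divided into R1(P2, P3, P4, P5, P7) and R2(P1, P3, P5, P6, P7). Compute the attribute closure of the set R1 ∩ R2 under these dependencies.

P1, P2, P3, P4, P5, P6, P7

R1 ∩ R2 = {P3, P5, P7}.
P3 → P2 applies, adding P2
P2 → P6 applies, adding P6
P6 → P4 applies, adding P4
P4, P6 → P1 applies, adding P1
Closure: {P1, P2, P3, P4, P5, P6, P7}.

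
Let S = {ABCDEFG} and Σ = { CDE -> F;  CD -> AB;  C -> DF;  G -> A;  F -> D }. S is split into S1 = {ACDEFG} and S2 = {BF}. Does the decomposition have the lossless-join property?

No

Common attributes: S1 ∩ S2 = {F}.
Closure of {F}: F → D applies, adding D. So (F)⁺ = {DF}.
The closure contains neither all of S1 = {ACDEFG} nor all of S2 = {BF}, so the common attributes are not a superkey of either fragment. The join is lossy.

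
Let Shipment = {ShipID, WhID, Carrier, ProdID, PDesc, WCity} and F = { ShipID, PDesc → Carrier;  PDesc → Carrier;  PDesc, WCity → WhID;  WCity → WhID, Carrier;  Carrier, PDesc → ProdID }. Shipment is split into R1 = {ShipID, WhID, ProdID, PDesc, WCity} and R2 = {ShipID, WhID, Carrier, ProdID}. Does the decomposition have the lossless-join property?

No

Common attributes: R1 ∩ R2 = {ShipID, WhID, ProdID}.
No dependency enlarges {ShipID, WhID, ProdID}, so (ShipID, WhID, ProdID)⁺ = {ShipID, WhID, ProdID}.
The closure contains neither all of R1 = {ShipID, WhID, ProdID, PDesc, WCity} nor all of R2 = {ShipID, WhID, Carrier, ProdID}, so the common attributes are not a superkey of either fragment. The join is lossy.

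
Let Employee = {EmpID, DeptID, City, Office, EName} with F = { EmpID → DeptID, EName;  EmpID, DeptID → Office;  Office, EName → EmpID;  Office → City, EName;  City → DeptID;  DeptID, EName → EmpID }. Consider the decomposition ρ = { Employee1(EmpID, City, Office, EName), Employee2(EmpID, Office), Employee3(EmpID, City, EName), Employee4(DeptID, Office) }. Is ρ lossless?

Yes

Chase test. Columns are EmpID, DeptID, City, Office, EName; row i has aⱼ where attribute j ∈ Employeei, else bᵢⱼ.
Initial tableau (one row per fragment):
  row 1: a1 b12 a3 a4 a5
  row 2: a1 b22 b23 a4 b25
  row 3: a1 b32 a3 b34 a5
  row 4: b41 a2 b43 a4 b45
Rows 1 and 2 agree on EmpID; apply EmpID→DeptID, EName and equate their DeptID, EName entries.
Rows 1 and 3 agree on EmpID; apply EmpID→DeptID, EName and equate their DeptID, EName entries.
Rows 1 and 3 agree on EmpID, DeptID; apply EmpID, DeptID→Office and equate their Office entries.
Rows 1 and 2 agree on Office; apply Office→City, EName and equate their City, EName entries.
Rows 1 and 4 agree on Office; apply Office→City, EName and equate their City, EName entries.
Rows 1 and 4 agree on City; apply City→DeptID and equate their DeptID entries.
Rows 1 and 4 agree on DeptID, EName; apply DeptID, EName→EmpID and equate their EmpID entries.
Row 1 is now all distinguished symbols — the join is lossless.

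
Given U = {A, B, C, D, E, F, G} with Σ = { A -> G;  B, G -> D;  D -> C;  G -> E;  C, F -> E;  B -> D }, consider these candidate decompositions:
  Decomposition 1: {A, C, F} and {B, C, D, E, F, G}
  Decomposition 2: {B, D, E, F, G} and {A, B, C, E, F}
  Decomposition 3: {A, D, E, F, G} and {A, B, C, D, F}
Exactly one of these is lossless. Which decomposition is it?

Decomposition 1: common = {C, F}, closure = {C, E, F} → lossy.
Decomposition 2: common = {B, E, F}, closure = {B, C, D, E, F} → lossy.
Decomposition 3: common = {A, D, F}, closure = {A, C, D, E, F, G} → lossless.

Decomposition 3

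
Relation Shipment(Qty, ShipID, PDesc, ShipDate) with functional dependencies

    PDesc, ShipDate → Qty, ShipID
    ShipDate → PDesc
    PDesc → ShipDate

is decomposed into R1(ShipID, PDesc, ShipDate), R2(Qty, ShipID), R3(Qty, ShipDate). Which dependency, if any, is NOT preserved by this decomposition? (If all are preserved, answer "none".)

none

PDesc, ShipDate → Qty, ShipID: restricted closure across fragments reaches Qty, ShipID.
ShipDate → PDesc lies within R1.
PDesc → ShipDate lies within R1.
Every dependency is enforceable on the fragments, so the decomposition is dependency-preserving.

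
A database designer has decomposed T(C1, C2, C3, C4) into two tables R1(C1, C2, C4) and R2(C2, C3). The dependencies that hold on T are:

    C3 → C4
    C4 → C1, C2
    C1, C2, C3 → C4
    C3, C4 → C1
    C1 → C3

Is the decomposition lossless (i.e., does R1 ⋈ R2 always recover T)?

No

Common attributes: R1 ∩ R2 = {C2}.
No dependency enlarges {C2}, so (C2)⁺ = {C2}.
The closure contains neither all of R1 = {C1, C2, C4} nor all of R2 = {C2, C3}, so the common attributes are not a superkey of either fragment. The join is lossy.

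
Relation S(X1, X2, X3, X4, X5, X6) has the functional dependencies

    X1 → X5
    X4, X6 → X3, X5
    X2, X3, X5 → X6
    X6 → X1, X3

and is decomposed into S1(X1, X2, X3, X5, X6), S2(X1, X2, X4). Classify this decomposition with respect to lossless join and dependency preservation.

lossy but dependency-preserving

Lossless test: (X1, X2)⁺ = {X1, X2, X5}, which is a superkey of neither fragment — lossy.
Dependency preservation: X4, X6 → X3, X5 is not contained in any single fragment, but the restricted closure of its left-hand side across the fragments still reaches the right-hand side; the remaining FDs each lie inside some fragment. All dependencies are preserved.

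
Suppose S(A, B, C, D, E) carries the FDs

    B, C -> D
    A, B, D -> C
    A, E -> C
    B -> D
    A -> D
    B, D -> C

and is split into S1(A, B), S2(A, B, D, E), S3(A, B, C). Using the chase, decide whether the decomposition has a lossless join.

Yes

Chase test. Columns are A, B, C, D, E; row i has aⱼ where attribute j ∈ Si, else bᵢⱼ.
Initial tableau (one row per fragment):
  row 1: a1 a2 b13 b14 b15
  row 2: a1 a2 b23 a4 a5
  row 3: a1 a2 a3 b34 b35
Rows 1 and 2 agree on B; apply B→D and equate their D entries.
Rows 1 and 3 agree on B; apply B→D and equate their D entries.
Rows 1 and 2 agree on B, D; apply B, D→C and equate their C entries.
Rows 1 and 3 agree on B, D; apply B, D→C and equate their C entries.
Row 2 is now all distinguished symbols — the join is lossless.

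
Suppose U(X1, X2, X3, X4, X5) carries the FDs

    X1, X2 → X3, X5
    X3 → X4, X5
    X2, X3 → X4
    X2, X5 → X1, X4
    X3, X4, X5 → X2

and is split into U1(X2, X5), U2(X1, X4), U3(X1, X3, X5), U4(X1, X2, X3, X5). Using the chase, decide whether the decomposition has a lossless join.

No

Chase test. Columns are X1, X2, X3, X4, X5; row i has aⱼ where attribute j ∈ Ui, else bᵢⱼ.
Initial tableau (one row per fragment):
  row 1: b11 a2 b13 b14 a5
  row 2: a1 b22 b23 a4 b25
  row 3: a1 b32 a3 b34 a5
  row 4: a1 a2 a3 b44 a5
Rows 3 and 4 agree on X3; apply X3→X4, X5 and equate their X4, X5 entries.
Rows 1 and 4 agree on X2, X5; apply X2, X5→X1, X4 and equate their X1, X4 entries.
Rows 3 and 4 agree on X3, X4, X5; apply X3, X4, X5→X2 and equate their X2 entries.
Rows 1 and 3 agree on X1, X2; apply X1, X2→X3, X5 and equate their X3, X5 entries.
No row becomes fully distinguished — the join is lossy.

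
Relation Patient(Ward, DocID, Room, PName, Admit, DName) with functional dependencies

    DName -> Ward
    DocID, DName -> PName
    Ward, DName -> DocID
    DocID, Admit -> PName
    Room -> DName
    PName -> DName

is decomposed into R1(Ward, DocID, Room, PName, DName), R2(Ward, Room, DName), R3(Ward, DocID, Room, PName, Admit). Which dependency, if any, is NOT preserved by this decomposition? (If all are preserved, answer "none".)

DName → Ward lies within R1.
DocID, DName → PName lies within R1.
Ward, DName → DocID lies within R1.
DocID, Admit → PName lies within R3.
Room → DName lies within R1.
PName → DName lies within R1.
Every dependency is enforceable on the fragments, so the decomposition is dependency-preserving.

none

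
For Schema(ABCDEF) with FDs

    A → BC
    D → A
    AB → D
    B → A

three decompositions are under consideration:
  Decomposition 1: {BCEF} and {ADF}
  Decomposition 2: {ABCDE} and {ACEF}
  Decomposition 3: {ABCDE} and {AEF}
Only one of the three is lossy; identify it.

Decomposition 1: common = {F}, closure = {F} → lossy.
Decomposition 2: common = {ACE}, closure = {ABCDE} → lossless.
Decomposition 3: common = {AE}, closure = {ABCDE} → lossless.

Decomposition 1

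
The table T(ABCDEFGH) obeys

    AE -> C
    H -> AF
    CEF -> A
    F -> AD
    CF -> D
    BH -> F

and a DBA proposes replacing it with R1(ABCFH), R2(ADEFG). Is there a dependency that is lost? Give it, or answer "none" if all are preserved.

Check AE → C: no single fragment contains all of {ACE}, and the restricted closure of {AE} across the fragments never reaches {C}.
H → AF is preserved.
CEF → A is preserved.
F → AD is preserved.
CF → D is preserved.
BH → F is preserved.

AE -> C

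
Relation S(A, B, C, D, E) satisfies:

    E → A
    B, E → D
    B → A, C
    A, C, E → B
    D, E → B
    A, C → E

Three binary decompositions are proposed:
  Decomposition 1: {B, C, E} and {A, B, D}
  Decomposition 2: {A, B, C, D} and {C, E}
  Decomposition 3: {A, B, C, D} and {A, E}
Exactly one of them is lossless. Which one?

Decomposition 1

Decomposition 1: common = {B}, closure = {A, B, C, D, E} → lossless.
Decomposition 2: common = {C}, closure = {C} → lossy.
Decomposition 3: common = {A}, closure = {A} → lossy.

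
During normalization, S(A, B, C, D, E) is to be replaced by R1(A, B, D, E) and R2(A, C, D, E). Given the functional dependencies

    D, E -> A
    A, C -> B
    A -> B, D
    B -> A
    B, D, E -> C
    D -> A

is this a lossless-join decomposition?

Yes

Common attributes: R1 ∩ R2 = {A, D, E}.
Closure of {A, D, E}: A → B, D applies, adding B; B, D, E → C applies, adding C. So (A, D, E)⁺ = {A, B, C, D, E}.
This closure contains every attribute of R1, so R1 ∩ R2 → R1. The join is lossless.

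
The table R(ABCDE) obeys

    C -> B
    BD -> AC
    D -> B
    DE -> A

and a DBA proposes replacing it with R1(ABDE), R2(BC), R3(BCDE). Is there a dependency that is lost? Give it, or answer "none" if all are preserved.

C → B lies within R2.
BD → AC: restricted closure across fragments reaches AC.
D → B lies within R1.
DE → A lies within R1.
Every dependency is enforceable on the fragments, so the decomposition is dependency-preserving.

none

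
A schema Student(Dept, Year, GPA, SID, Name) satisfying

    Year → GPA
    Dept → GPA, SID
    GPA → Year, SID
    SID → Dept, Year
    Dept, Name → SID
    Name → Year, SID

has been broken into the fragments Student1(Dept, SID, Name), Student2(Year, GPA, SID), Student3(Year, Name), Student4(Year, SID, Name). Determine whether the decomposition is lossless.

Yes

Chase test. Columns are Dept, Year, GPA, SID, Name; row i has aⱼ where attribute j ∈ Studenti, else bᵢⱼ.
Initial tableau (one row per fragment):
  row 1: a1 b12 b13 a4 a5
  row 2: b21 a2 a3 a4 b25
  row 3: b31 a2 b33 b34 a5
  row 4: b41 a2 b43 a4 a5
Rows 2 and 3 agree on Year; apply Year→GPA and equate their GPA entries.
Rows 2 and 4 agree on Year; apply Year→GPA and equate their GPA entries.
Rows 2 and 3 agree on GPA; apply GPA→Year, SID and equate their Year, SID entries.
Rows 1 and 2 agree on SID; apply SID→Dept, Year and equate their Dept, Year entries.
Rows 1 and 3 agree on SID; apply SID→Dept, Year and equate their Dept, Year entries.
Rows 1 and 4 agree on SID; apply SID→Dept, Year and equate their Dept, Year entries.
Rows 1 and 2 agree on Year; apply Year→GPA and equate their GPA entries.
Row 1 is now all distinguished symbols — the join is lossless.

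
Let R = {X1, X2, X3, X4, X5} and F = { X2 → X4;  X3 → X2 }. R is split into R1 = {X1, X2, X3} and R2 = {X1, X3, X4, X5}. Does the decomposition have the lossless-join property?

Common attributes: R1 ∩ R2 = {X1, X3}.
Closure of {X1, X3}: X3 → X2 applies, adding X2; X2 → X4 applies, adding X4. So (X1, X3)⁺ = {X1, X2, X3, X4}.
This closure contains every attribute of R1, so R1 ∩ R2 → R1. The join is lossless.

Yes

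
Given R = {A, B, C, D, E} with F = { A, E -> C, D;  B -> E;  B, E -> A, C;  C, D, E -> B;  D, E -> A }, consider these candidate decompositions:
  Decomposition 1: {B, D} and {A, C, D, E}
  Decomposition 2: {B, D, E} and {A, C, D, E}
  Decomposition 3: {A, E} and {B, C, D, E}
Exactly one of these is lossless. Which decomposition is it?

Decomposition 2

Decomposition 1: common = {D}, closure = {D} → lossy.
Decomposition 2: common = {D, E}, closure = {A, B, C, D, E} → lossless.
Decomposition 3: common = {E}, closure = {E} → lossy.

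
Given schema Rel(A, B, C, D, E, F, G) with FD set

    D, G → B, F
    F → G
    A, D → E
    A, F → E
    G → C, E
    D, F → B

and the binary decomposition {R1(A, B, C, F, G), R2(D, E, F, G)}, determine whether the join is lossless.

Common attributes: R1 ∩ R2 = {F, G}.
Closure of {F, G}: G → C, E applies, adding C, E. So (F, G)⁺ = {C, E, F, G}.
The closure contains neither all of R1 = {A, B, C, F, G} nor all of R2 = {D, E, F, G}, so the common attributes are not a superkey of either fragment. The join is lossy.

No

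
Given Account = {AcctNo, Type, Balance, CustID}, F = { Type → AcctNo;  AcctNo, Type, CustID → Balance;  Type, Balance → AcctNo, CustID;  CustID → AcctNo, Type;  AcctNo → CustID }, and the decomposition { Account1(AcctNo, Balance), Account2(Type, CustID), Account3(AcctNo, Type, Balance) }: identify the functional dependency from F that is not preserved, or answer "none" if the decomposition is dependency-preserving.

Type → AcctNo lies within Account3.
AcctNo, Type, CustID → Balance: restricted closure across fragments reaches Balance.
Type, Balance → AcctNo, CustID: restricted closure across fragments reaches AcctNo, CustID.
CustID → AcctNo, Type: restricted closure across fragments reaches AcctNo, Type.
AcctNo → CustID: restricted closure across fragments reaches CustID.
Every dependency is enforceable on the fragments, so the decomposition is dependency-preserving.

none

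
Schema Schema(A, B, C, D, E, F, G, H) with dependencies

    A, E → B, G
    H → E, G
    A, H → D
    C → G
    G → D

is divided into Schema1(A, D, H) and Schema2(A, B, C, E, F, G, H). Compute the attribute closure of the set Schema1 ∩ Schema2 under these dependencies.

Schema1 ∩ Schema2 = {A, H}.
H → E, G applies, adding E, G
A, H → D applies, adding D
A, E → B, G applies, adding B
Closure: {A, B, D, E, G, H}.

A, B, D, E, G, H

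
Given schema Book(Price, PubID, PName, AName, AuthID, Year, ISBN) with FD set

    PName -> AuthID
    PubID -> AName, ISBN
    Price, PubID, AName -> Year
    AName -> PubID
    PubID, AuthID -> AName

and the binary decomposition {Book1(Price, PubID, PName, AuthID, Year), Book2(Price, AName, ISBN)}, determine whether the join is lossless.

Common attributes: Book1 ∩ Book2 = {Price}.
No dependency enlarges {Price}, so (Price)⁺ = {Price}.
The closure contains neither all of Book1 = {Price, PubID, PName, AuthID, Year} nor all of Book2 = {Price, AName, ISBN}, so the common attributes are not a superkey of either fragment. The join is lossy.

No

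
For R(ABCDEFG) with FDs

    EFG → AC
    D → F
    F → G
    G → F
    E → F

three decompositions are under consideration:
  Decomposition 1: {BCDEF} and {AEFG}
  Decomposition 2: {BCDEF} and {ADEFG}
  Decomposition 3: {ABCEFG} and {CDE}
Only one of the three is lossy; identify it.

Decomposition 1: common = {EF}, closure = {ACEFG} → lossless.
Decomposition 2: common = {DEF}, closure = {ACDEFG} → lossless.
Decomposition 3: common = {CE}, closure = {ACEFG} → lossy.

Decomposition 3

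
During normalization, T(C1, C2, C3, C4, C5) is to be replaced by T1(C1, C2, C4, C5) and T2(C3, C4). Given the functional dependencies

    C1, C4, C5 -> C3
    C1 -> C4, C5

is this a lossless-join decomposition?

No

Common attributes: T1 ∩ T2 = {C4}.
No dependency enlarges {C4}, so (C4)⁺ = {C4}.
The closure contains neither all of T1 = {C1, C2, C4, C5} nor all of T2 = {C3, C4}, so the common attributes are not a superkey of either fragment. The join is lossy.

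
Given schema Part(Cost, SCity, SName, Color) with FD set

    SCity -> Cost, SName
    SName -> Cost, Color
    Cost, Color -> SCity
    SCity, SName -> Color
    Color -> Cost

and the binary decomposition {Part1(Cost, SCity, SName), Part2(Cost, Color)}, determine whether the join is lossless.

No

Common attributes: Part1 ∩ Part2 = {Cost}.
No dependency enlarges {Cost}, so (Cost)⁺ = {Cost}.
The closure contains neither all of Part1 = {Cost, SCity, SName} nor all of Part2 = {Cost, Color}, so the common attributes are not a superkey of either fragment. The join is lossy.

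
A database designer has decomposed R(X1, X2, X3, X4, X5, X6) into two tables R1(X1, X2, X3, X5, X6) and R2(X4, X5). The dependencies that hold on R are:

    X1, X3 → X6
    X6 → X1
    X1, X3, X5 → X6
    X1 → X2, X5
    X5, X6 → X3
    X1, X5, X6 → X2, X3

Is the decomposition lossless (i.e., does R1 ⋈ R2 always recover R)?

No

Common attributes: R1 ∩ R2 = {X5}.
No dependency enlarges {X5}, so (X5)⁺ = {X5}.
The closure contains neither all of R1 = {X1, X2, X3, X5, X6} nor all of R2 = {X4, X5}, so the common attributes are not a superkey of either fragment. The join is lossy.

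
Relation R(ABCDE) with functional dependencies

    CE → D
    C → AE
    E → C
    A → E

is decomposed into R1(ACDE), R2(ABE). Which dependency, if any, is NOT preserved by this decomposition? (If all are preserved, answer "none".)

CE → D lies within R1.
C → AE lies within R1.
E → C lies within R1.
A → E lies within R1.
Every dependency is enforceable on the fragments, so the decomposition is dependency-preserving.

none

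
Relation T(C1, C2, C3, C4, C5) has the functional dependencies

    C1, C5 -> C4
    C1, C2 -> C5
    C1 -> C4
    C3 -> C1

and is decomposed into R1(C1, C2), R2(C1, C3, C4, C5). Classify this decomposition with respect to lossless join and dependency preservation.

lossy and not dependency-preserving

Lossless test: (C1)⁺ = {C1, C4}, which is a superkey of neither fragment — lossy.
Dependency preservation: the restricted closure of {C1, C2} across the fragments never reaches {C5}, so C1, C2 → C5 cannot be enforced without a join — not preserved.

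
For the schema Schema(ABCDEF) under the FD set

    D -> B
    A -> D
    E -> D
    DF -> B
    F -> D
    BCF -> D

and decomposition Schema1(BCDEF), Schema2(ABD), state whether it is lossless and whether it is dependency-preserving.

lossy but dependency-preserving

Lossless test: (BD)⁺ = {BD}, which is a superkey of neither fragment — lossy.
Dependency preservation: every FD's attributes lie within a single fragment, so each can be enforced locally — preserved.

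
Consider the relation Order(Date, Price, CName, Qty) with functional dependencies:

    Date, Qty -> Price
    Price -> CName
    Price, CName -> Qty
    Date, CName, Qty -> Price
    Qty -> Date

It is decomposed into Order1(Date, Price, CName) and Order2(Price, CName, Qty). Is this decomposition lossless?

Common attributes: Order1 ∩ Order2 = {Price, CName}.
Closure of {Price, CName}: Price, CName → Qty applies, adding Qty; Qty → Date applies, adding Date. So (Price, CName)⁺ = {Date, Price, CName, Qty}.
This closure contains every attribute of Order1, so Order1 ∩ Order2 → Order1. The join is lossless.

Yes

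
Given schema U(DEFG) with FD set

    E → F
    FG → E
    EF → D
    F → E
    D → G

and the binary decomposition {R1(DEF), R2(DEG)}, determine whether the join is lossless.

Yes

Common attributes: R1 ∩ R2 = {DE}.
Closure of {DE}: E → F applies, adding F; D → G applies, adding G. So (DE)⁺ = {DEFG}.
This closure contains every attribute of R1, so R1 ∩ R2 → R1. The join is lossless.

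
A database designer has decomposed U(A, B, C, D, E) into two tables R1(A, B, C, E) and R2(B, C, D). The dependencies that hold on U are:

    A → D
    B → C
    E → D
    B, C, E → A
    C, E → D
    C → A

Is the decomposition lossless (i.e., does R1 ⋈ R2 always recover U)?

Common attributes: R1 ∩ R2 = {B, C}.
Closure of {B, C}: C → A applies, adding A; A → D applies, adding D. So (B, C)⁺ = {A, B, C, D}.
This closure contains every attribute of R2, so R1 ∩ R2 → R2. The join is lossless.

Yes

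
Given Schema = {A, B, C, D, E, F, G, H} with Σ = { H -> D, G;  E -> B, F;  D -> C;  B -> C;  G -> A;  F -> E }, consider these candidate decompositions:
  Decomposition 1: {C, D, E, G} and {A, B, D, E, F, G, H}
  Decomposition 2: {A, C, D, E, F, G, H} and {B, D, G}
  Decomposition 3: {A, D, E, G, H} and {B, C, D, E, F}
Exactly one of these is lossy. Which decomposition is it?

Decomposition 2

Decomposition 1: common = {D, E, G}, closure = {A, B, C, D, E, F, G} → lossless.
Decomposition 2: common = {D, G}, closure = {A, C, D, G} → lossy.
Decomposition 3: common = {D, E}, closure = {B, C, D, E, F} → lossless.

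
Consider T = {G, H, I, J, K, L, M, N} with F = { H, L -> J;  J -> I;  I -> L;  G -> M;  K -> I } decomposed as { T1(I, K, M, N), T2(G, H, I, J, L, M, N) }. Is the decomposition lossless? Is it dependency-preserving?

Lossless test: (I, M, N)⁺ = {I, L, M, N}, which is a superkey of neither fragment — lossy.
Dependency preservation: every FD's attributes lie within a single fragment, so each can be enforced locally — preserved.

lossy but dependency-preserving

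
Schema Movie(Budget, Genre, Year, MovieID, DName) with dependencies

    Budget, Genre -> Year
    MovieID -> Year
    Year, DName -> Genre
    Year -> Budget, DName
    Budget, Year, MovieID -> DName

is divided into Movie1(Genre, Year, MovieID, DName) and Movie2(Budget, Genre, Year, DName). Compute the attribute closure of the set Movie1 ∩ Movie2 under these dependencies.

Budget, Genre, Year, DName

Movie1 ∩ Movie2 = {Genre, Year, DName}.
Year → Budget, DName applies, adding Budget
Closure: {Budget, Genre, Year, DName}.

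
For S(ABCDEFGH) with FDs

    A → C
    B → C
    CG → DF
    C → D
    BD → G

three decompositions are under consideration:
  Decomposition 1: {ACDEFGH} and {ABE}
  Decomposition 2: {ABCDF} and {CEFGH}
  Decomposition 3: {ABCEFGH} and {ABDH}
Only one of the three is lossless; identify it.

Decomposition 3

Decomposition 1: common = {AE}, closure = {ACDE} → lossy.
Decomposition 2: common = {CF}, closure = {CDF} → lossy.
Decomposition 3: common = {ABH}, closure = {ABCDFGH} → lossless.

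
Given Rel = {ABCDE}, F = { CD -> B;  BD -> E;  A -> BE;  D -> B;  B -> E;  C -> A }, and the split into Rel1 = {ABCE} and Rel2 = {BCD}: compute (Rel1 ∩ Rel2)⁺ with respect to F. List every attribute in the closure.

Rel1 ∩ Rel2 = {BC}.
B → E applies, adding E
C → A applies, adding A
Closure: {ABCE}.

ABCE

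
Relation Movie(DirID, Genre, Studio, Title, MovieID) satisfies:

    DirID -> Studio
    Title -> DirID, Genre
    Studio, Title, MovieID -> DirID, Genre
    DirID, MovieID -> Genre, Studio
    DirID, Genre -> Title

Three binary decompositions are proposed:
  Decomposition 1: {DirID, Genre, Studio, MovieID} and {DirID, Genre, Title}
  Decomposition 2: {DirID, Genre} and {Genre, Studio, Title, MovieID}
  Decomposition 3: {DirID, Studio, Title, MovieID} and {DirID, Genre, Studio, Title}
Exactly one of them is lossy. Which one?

Decomposition 2

Decomposition 1: common = {DirID, Genre}, closure = {DirID, Genre, Studio, Title} → lossless.
Decomposition 2: common = {Genre}, closure = {Genre} → lossy.
Decomposition 3: common = {DirID, Studio, Title}, closure = {DirID, Genre, Studio, Title} → lossless.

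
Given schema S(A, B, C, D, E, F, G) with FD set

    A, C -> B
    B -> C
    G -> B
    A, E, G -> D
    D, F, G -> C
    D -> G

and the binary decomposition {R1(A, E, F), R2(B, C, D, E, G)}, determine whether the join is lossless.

No

Common attributes: R1 ∩ R2 = {E}.
No dependency enlarges {E}, so (E)⁺ = {E}.
The closure contains neither all of R1 = {A, E, F} nor all of R2 = {B, C, D, E, G}, so the common attributes are not a superkey of either fragment. The join is lossy.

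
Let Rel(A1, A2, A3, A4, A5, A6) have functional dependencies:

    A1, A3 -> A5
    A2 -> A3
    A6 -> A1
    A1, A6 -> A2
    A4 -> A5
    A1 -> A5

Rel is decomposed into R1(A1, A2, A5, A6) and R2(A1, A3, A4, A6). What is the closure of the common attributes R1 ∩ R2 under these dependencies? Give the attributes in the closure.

R1 ∩ R2 = {A1, A6}.
A1, A6 → A2 applies, adding A2
A1 → A5 applies, adding A5
A2 → A3 applies, adding A3
Closure: {A1, A2, A3, A5, A6}.

A1, A2, A3, A5, A6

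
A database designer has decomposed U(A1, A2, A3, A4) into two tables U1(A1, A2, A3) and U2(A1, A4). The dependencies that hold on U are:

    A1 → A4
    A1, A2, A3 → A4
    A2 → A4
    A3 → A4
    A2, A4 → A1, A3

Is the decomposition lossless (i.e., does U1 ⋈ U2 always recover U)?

Yes

Common attributes: U1 ∩ U2 = {A1}.
Closure of {A1}: A1 → A4 applies, adding A4. So (A1)⁺ = {A1, A4}.
This closure contains every attribute of U2, so U1 ∩ U2 → U2. The join is lossless.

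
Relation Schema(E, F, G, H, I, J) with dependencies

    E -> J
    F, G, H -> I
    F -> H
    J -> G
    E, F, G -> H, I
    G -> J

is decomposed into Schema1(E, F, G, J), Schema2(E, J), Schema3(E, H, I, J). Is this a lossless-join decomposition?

No

Chase test. Columns are E, F, G, H, I, J; row i has aⱼ where attribute j ∈ Schemai, else bᵢⱼ.
Initial tableau (one row per fragment):
  row 1: a1 a2 a3 b14 b15 a6
  row 2: a1 b22 b23 b24 b25 a6
  row 3: a1 b32 b33 a4 a5 a6
Rows 1 and 2 agree on J; apply J→G and equate their G entries.
Rows 1 and 3 agree on J; apply J→G and equate their G entries.
No row becomes fully distinguished — the join is lossy.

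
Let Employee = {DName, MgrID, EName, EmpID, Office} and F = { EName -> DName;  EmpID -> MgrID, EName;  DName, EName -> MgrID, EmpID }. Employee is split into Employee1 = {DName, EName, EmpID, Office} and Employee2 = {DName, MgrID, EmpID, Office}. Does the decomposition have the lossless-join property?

Common attributes: Employee1 ∩ Employee2 = {DName, EmpID, Office}.
Closure of {DName, EmpID, Office}: EmpID → MgrID, EName applies, adding MgrID, EName. So (DName, EmpID, Office)⁺ = {DName, MgrID, EName, EmpID, Office}.
This closure contains every attribute of Employee1, so Employee1 ∩ Employee2 → Employee1. The join is lossless.

Yes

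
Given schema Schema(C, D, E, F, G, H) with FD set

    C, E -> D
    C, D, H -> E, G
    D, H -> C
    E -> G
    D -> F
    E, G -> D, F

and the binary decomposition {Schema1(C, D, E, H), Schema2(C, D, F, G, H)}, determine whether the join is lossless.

Common attributes: Schema1 ∩ Schema2 = {C, D, H}.
Closure of {C, D, H}: C, D, H → E, G applies, adding E, G; D → F applies, adding F. So (C, D, H)⁺ = {C, D, E, F, G, H}.
This closure contains every attribute of Schema1, so Schema1 ∩ Schema2 → Schema1. The join is lossless.

Yes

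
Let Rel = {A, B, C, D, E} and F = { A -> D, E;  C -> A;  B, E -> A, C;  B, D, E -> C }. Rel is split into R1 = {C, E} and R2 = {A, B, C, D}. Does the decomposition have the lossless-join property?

Yes

Common attributes: R1 ∩ R2 = {C}.
Closure of {C}: C → A applies, adding A; A → D, E applies, adding D, E. So (C)⁺ = {A, C, D, E}.
This closure contains every attribute of R1, so R1 ∩ R2 → R1. The join is lossless.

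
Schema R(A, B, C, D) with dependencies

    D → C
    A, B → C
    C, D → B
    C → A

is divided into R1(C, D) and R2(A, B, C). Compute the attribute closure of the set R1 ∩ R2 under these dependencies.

A, C

R1 ∩ R2 = {C}.
C → A applies, adding A
Closure: {A, C}.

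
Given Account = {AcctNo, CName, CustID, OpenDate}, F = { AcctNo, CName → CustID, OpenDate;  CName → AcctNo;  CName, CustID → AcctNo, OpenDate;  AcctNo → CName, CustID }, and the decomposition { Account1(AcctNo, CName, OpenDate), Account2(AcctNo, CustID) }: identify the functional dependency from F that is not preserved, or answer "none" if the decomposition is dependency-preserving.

none

AcctNo, CName → CustID, OpenDate: restricted closure across fragments reaches CustID, OpenDate.
CName → AcctNo lies within Account1.
CName, CustID → AcctNo, OpenDate: restricted closure across fragments reaches AcctNo, OpenDate.
AcctNo → CName, CustID: restricted closure across fragments reaches CName, CustID.
Every dependency is enforceable on the fragments, so the decomposition is dependency-preserving.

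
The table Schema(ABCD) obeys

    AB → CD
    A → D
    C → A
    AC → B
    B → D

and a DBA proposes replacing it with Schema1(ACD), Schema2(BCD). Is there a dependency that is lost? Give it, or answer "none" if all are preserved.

Check AB → CD: no single fragment contains all of {ABCD}, and the restricted closure of {AB} across the fragments never reaches {CD}.
A → D is preserved.
C → A is preserved.
AC → B is preserved.
B → D is preserved.

AB → CD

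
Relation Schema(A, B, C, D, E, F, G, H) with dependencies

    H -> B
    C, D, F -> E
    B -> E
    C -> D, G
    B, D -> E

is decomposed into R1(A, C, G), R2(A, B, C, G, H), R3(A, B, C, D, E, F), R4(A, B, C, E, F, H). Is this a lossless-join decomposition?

Yes

Chase test. Columns are A, B, C, D, E, F, G, H; row i has aⱼ where attribute j ∈ Ri, else bᵢⱼ.
Initial tableau (one row per fragment):
  row 1: a1 b12 a3 b14 b15 b16 a7 b18
  row 2: a1 a2 a3 b24 b25 b26 a7 a8
  row 3: a1 a2 a3 a4 a5 a6 b37 b38
  row 4: a1 a2 a3 b44 a5 a6 b47 a8
Rows 2 and 3 agree on B; apply B→E and equate their E entries.
Rows 1 and 2 agree on C; apply C→D, G and equate their D, G entries.
Rows 1 and 3 agree on C; apply C→D, G and equate their D, G entries.
Rows 1 and 4 agree on C; apply C→D, G and equate their D, G entries.
Row 4 is now all distinguished symbols — the join is lossless.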